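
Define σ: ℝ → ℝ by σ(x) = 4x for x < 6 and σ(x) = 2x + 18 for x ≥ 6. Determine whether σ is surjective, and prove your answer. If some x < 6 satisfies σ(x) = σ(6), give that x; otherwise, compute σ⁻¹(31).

13/2

Both pieces are strictly increasing (slopes 4 and 2), so each is injective on its own interval.
The left piece maps (−∞, 6) onto (−∞, 24); the right piece maps [6, ∞) onto [30, ∞).
The union (−∞, 24) ∪ [30, ∞) omits the interval between 24 and 30; in particular 24 has no preimage. So σ is not surjective.
Because the two images are disjoint, no x < 6 has σ(x) = σ(6), so we compute σ⁻¹(31): 31 lies in [30, ∞), so solve 2x + 18 = 31: x = (31 − 18)/2 = 13/2.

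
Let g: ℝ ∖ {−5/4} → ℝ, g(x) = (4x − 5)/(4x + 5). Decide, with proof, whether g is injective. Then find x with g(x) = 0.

Suppose g(s) = g(t). Cross-multiplying: (4s − 5)(4t + 5) = (4t − 5)(4s + 5).
Expanding both sides and cancelling the symmetric terms leaves 40·(s − t) = 0. Since 40 ≠ 0, s = t. Hence g is injective.
Solving g(x) = 0: cross-multiplying gives 4x − 5 = 0(4x + 5), which rearranges to 4x = 5, so x = 5/4.

5/4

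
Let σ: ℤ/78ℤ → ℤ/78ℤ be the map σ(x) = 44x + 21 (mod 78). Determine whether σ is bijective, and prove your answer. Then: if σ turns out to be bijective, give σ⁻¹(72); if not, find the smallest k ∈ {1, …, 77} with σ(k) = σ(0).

We have gcd(44, 78) = 2 > 1. Taking x_1 = 0 and x_2 = 39: σ(0) = 21 and σ(39) = 44·39 + 21 = 1737 ≡ 21 (mod 78).
So σ(0) = σ(39) while 0 ≠ 39, thus σ is not injective, hence not bijective.
Since σ is not bijective, we find the least positive k with σ(k) = σ(0): this means 44k ≡ 0 (mod 78), i.e. 78 ∣ 44k. Since gcd(44, 78) = 2, dividing through by 2 this holds exactly when 39 ∣ 22k, and as gcd(22, 39) = 1, exactly when 39 ∣ k.
The smallest positive such k is 39.

39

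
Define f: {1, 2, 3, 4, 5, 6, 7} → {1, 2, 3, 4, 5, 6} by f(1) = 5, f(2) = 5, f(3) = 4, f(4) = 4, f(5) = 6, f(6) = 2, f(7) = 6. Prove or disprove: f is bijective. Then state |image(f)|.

4

f(1) = 5 = f(2) with 1 ≠ 2, so f is not injective, hence not bijective.
The image of f is {2, 4, 5, 6}, which has 4 elements.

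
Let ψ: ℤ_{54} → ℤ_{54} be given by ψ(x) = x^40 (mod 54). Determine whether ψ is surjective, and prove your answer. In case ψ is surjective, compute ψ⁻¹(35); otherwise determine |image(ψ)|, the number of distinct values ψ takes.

20

ψ(0) = 0^40 = 0.
ψ(6): Repeated squaring mod 54: 6^1 ≡ 6, 6^2 ≡ 6² = 36, 6^4 ≡ 36² = 1296 ≡ 0, 6^8 ≡ 0² = 0, 6^16 ≡ 0² = 0, 6^32 ≡ 0² = 0. Since 40 = 32 + 8, 6^40 ≡ 0·0: 0·0 = 0. So 6^40 ≡ 0 (mod 54).
So ψ(0) = ψ(6) = 0 while 0 ≠ 6, thus ψ is not injective.
A non-injective map from the 54-element set ℤ_{54} to itself takes at most 53 distinct values, so it cannot be surjective. Therefore ψ is not surjective.
Since ψ is not surjective, we determine |image(ψ)|. Computing x^40 mod 54 for each x (by repeated squaring, reducing mod 54 at every step), the values ψ(0), ψ(1), …, ψ(53) are: 0, 1, 16, 27, 40, 31, 0, 25, 46, 27, 10, 7, 0, 49, 22, 27, 34, 37, 0, 19, 52, 27, 4, 13, 0, 43, 28, 27, 28, 43, 0, 13, 4, 27, 52, 19, 0, 37, 34, 27, 22, 49, 0, 7, 10, 27, 46, 25, 0, 31, 40, 27, 16, 1.
The distinct values are {0, 1, 4, 7, 10, 13, 16, 19, 22, 25, 27, 28, 31, 34, 37, 40, 43, 46, 49, 52}; there are 20 of them.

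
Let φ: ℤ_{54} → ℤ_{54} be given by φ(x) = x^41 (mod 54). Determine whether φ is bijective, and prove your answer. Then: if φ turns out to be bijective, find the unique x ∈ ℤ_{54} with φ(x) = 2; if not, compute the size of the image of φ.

38

φ(0) = 0^41 = 0.
φ(6): Repeated squaring mod 54: 6^1 ≡ 6, 6^2 ≡ 6² = 36, 6^4 ≡ 36² = 1296 ≡ 0, 6^8 ≡ 0² = 0, 6^16 ≡ 0² = 0, 6^32 ≡ 0² = 0. Since 41 = 32 + 8 + 1, 6^41 ≡ 0·0·6: 0·0 = 0, then 0·6 = 0. So 6^41 ≡ 0 (mod 54).
So φ(0) = φ(6) = 0 while 0 ≠ 6, thus φ is not injective, hence not bijective.
Since φ is not bijective, we determine |image(φ)|. Computing x^41 mod 54 for each x (by repeated squaring, reducing mod 54 at every step), the values φ(0), φ(1), …, φ(53) are: 0, 1, 32, 27, 52, 47, 0, 13, 44, 27, 46, 23, 0, 43, 38, 27, 4, 35, 0, 37, 14, 27, 34, 29, 0, 49, 26, 27, 28, 5, 0, 25, 20, 27, 40, 17, 0, 19, 50, 27, 16, 11, 0, 31, 8, 27, 10, 41, 0, 7, 2, 27, 22, 53.
The distinct values are {0, 1, 2, 4, 5, 7, 8, 10, 11, 13, 14, 16, 17, 19, 20, 22, 23, 25, 26, 27, 28, 29, 31, 32, 34, 35, 37, 38, 40, 41, 43, 44, 46, 47, 49, 50, 52, 53}; there are 38 of them.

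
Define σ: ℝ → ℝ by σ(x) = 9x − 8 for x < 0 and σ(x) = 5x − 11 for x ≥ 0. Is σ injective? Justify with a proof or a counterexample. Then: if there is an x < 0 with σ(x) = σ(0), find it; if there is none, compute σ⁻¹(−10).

Both pieces are strictly increasing (slopes 9 and 5), so each is injective on its own interval.
The left piece maps (−∞, 0) onto (−∞, −8); the right piece maps [0, ∞) onto [−11, ∞).
These images overlap. In particular σ(0) = −11 (right piece), and solving 9x − 8 = −11 on the left piece gives x = −1/3 < 0.
So σ(−1/3) = σ(0) with −1/3 ≠ 0, and σ is not injective. This x = −1/3 is the requested value below 0.

-1/3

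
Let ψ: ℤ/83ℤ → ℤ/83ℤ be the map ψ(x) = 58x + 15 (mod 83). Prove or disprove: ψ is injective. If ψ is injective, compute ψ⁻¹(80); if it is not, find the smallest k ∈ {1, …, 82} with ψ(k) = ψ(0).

Recall that injectivity means: for all x_1, x_2 in the domain, ψ(x_1) = ψ(x_2) implies x_1 = x_2.
Suppose ψ(x_1) = ψ(x_2) in ℤ/83ℤ. Then 58x_1 + 15 ≡ 58x_2 + 15 (mod 83), so 58(x_1 − x_2) ≡ 0 (mod 83).
Since gcd(58, 83) = 1, 58 is invertible modulo 83, therefore x_1 − x_2 ≡ 0 (mod 83), i.e. x_1 = x_2.
So ψ is injective.
We now compute 58⁻¹ mod 83 explicitly. Euclid's algorithm: 83 = 1·58 + 25, 58 = 2·25 + 8, 25 = 3·8 + 1; back-substituting gives 1 = 73·58 − 51·83, so 58⁻¹ ≡ 73 (mod 83).
Since ψ is injective, we compute ψ⁻¹(80): solve 58x + 15 ≡ 80 (mod 83), i.e. 58x ≡ 65 (mod 83).
Multiplying by 58⁻¹ = 73 gives x ≡ 73·65 = 4745 = 57·83 + 14 ≡ 14 (mod 83).
Check: ψ(14) = 58·14 + 15 = 827 = 9·83 + 80 ≡ 80 (mod 83).

14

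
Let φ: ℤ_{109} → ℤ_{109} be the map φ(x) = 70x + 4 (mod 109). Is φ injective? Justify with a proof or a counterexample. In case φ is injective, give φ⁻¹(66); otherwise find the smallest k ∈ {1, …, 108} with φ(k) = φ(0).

Suppose φ(s) = φ(t) in ℤ_{109}. Then 70s + 4 ≡ 70t + 4 (mod 109), so 70(s − t) ≡ 0 (mod 109).
Since gcd(70, 109) = 1, 70 is invertible modulo 109, thus s − t ≡ 0 (mod 109), i.e. s = t.
Hence φ is injective.
We now compute 70⁻¹ mod 109 explicitly. Euclid's algorithm: 109 = 1·70 + 39, 70 = 1·39 + 31, 39 = 1·31 + 8, 31 = 3·8 + 7, 8 = 1·7 + 1; back-substituting gives 1 = 95·70 − 61·109, so 70⁻¹ ≡ 95 (mod 109).
Since φ is injective, we compute φ⁻¹(66): solve 70x + 4 ≡ 66 (mod 109), i.e. 70x ≡ 62 (mod 109).
Multiplying by 70⁻¹ = 95 gives x ≡ 95·62 = 5890 = 54·109 + 4 ≡ 4 (mod 109).
Check: φ(4) = 70·4 + 4 = 284 = 2·109 + 66 ≡ 66 (mod 109).

4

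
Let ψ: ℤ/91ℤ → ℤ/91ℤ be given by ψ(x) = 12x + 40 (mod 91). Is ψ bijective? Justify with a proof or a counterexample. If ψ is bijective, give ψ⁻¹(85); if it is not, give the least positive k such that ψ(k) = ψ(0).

If ψ(x_1) = ψ(x_2), then 12x_1 ≡ 12x_2 (mod 91). Because gcd(12, 91) = 1, we may cancel 12 to get x_1 ≡ x_2 (mod 91).
We now compute 12⁻¹ mod 91 explicitly. Euclid's algorithm: 91 = 7·12 + 7, 12 = 1·7 + 5, 7 = 1·5 + 2, 5 = 2·2 + 1; back-substituting gives 1 = 38·12 − 5·91, so 12⁻¹ ≡ 38 (mod 91).
Then y ↦ 38(y − 40) is a two-sided inverse to ψ, so every y ∈ ℤ/91ℤ has a preimage.
Thus ψ is bijective.
Since ψ is bijective, we find ψ⁻¹(85): we need 12x ≡ 85 − 40 ≡ 45 (mod 91). Using 12⁻¹ = 38: x ≡ 38·45 = 1710 = 18·91 + 72, so x = 72.
Check: ψ(72) = 12·72 + 40 = 904 = 9·91 + 85 ≡ 85 (mod 91).

72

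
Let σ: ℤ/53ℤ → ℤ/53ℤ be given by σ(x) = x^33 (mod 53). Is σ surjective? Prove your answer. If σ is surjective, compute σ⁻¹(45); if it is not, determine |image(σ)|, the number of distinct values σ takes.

Since 53 is prime, the nonzero elements of ℤ/53ℤ form a cyclic group of order 52.
As gcd(33, 52) = 1, raising to the 33rd power is a bijection on this group: if s^33 ≡ t^33 then (st^{−1})^33 = 1, and the only element of order dividing gcd(33, 52) = 1 is 1, so s = t.
With σ(0) = 0 this makes σ injective on all of ℤ/53ℤ, hence bijective (finite equal-size domain and codomain). In particular σ is surjective.
Since σ is surjective, we find the preimage of 45. The inverse of x ↦ x^33 on (ℤ/53ℤ)^× is x ↦ x^41, because 33·41 = 1353 = 26·52 + 1 ≡ 1 (mod 52) and x^{52} = 1 for x ≠ 0 (Fermat). So σ⁻¹(45) = 45^41 mod 53.
Repeated squaring mod 53: 45^1 ≡ 45, 45^2 ≡ 45² = 2025 ≡ 11, 45^4 ≡ 11² = 121 ≡ 15, 45^8 ≡ 15² = 225 ≡ 13, 45^16 ≡ 13² = 169 ≡ 10, 45^32 ≡ 10² = 100 ≡ 47. Since 41 = 32 + 8 + 1, 45^41 ≡ 47·13·45: 47·13 = 611 ≡ 28, then 28·45 = 1260 ≡ 41. So 45^41 ≡ 41 (mod 53).
Hence σ⁻¹(45) = 41.

41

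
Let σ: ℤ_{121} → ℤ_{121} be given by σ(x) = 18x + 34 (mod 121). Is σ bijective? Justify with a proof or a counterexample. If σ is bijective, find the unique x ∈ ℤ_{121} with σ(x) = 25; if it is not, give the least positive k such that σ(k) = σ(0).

60

Suppose σ(x_1) = σ(x_2) in ℤ_{121}. Then 18x_1 + 34 ≡ 18x_2 + 34 (mod 121), so 18(x_1 − x_2) ≡ 0 (mod 121).
Since gcd(18, 121) = 1, 18 is invertible modulo 121, thus x_1 − x_2 ≡ 0 (mod 121), i.e. x_1 = x_2.
We now compute 18⁻¹ mod 121 explicitly. Euclid's algorithm: 121 = 6·18 + 13, 18 = 1·13 + 5, 13 = 2·5 + 3, 5 = 1·3 + 2, 3 = 1·2 + 1; back-substituting gives 1 = 74·18 − 11·121, so 18⁻¹ ≡ 74 (mod 121).
For any y ∈ ℤ_{121}, x = 74(y − 34) mod 121 satisfies σ(x) = 18·74(y − 34) + 34 ≡ y (since 18·74 ≡ 1 mod 121). So every y has a preimage.
Hence σ is bijective.
Since σ is bijective, we compute σ⁻¹(25): solve 18x + 34 ≡ 25 (mod 121), i.e. 18x ≡ 112 (mod 121).
Multiplying by 18⁻¹ = 74 gives x ≡ 74·112 = 8288 = 68·121 + 60 ≡ 60 (mod 121).
Check: σ(60) = 18·60 + 34 = 1114 = 9·121 + 25 ≡ 25 (mod 121).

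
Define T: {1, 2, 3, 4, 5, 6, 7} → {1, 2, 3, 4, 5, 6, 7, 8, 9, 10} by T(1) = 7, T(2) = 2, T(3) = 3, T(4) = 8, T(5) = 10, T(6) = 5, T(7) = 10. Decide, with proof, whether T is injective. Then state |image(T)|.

T(5) = 10 = T(7) with 5 ≠ 7, so T is not injective.
The image of T is {2, 3, 5, 7, 8, 10}, which has 6 elements.

6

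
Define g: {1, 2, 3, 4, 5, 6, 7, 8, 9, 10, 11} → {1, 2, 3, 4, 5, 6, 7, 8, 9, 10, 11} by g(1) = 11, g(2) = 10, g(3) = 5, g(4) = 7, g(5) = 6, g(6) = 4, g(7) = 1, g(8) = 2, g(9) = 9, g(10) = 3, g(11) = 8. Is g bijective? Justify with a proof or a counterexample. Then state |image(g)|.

The values 11, 10, 5, 7, 6, 4, 1, 2, 9, 3, 8 are a permutation of {1, 2, 3, 4, 5, 6, 7, 8, 9, 10, 11}: each element appears exactly once.
So g is injective and surjective, hence bijective.
The image of g is {1, 2, 3, 4, 5, 6, 7, 8, 9, 10, 11}, which has 11 elements.

11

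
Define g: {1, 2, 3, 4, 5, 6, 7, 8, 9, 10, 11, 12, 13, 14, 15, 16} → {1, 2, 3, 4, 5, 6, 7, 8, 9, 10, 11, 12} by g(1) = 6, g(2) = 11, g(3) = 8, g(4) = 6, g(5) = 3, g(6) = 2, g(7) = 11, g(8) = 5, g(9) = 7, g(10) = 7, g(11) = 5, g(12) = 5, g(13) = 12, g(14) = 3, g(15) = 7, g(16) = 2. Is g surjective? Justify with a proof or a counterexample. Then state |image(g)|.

No element maps to 1, so g is not surjective.
The image of g is {2, 3, 5, 6, 7, 8, 11, 12}, which has 8 elements.

8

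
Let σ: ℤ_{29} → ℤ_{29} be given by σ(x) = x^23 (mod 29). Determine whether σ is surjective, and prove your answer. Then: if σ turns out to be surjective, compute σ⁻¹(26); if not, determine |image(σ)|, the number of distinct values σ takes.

14

Since 29 is prime, the nonzero elements of ℤ_{29} form a cyclic group of order 28.
As gcd(23, 28) = 1, raising to the 23rd power is a bijection on this group: if s^23 ≡ t^23 then (st^{−1})^23 = 1, and the only element of order dividing gcd(23, 28) = 1 is 1, so s = t.
With σ(0) = 0 this makes σ injective on all of ℤ_{29}, hence bijective (finite equal-size domain and codomain). In particular σ is surjective.
Since σ is surjective, we find the preimage of 26. The inverse of x ↦ x^23 on (ℤ_{29})^× is x ↦ x^11, because 23·11 = 253 = 9·28 + 1 ≡ 1 (mod 28) and x^{28} = 1 for x ≠ 0 (Fermat). So σ⁻¹(26) = 26^11 mod 29.
Repeated squaring mod 29: 26^1 ≡ 26, 26^2 ≡ 26² = 676 ≡ 9, 26^4 ≡ 9² = 81 ≡ 23, 26^8 ≡ 23² = 529 ≡ 7. Since 11 = 8 + 2 + 1, 26^11 ≡ 7·9·26: 7·9 = 63 ≡ 5, then 5·26 = 130 ≡ 14. So 26^11 ≡ 14 (mod 29).
Hence σ⁻¹(26) = 14.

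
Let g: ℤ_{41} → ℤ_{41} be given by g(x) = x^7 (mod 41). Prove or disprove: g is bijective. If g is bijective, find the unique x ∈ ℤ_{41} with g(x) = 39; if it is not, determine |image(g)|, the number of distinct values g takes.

Since 41 is prime, the nonzero elements of ℤ_{41} form a cyclic group of order 40.
As gcd(7, 40) = 1, raising to the 7th power is a bijection on this group: if a^7 ≡ b^7 then (ab^{−1})^7 = 1, and the only element of order dividing gcd(7, 40) = 1 is 1, so a = b.
With g(0) = 0 this makes g injective on all of ℤ_{41}, hence bijective (finite equal-size domain and codomain). In particular g is bijective.
Since g is bijective, we find the preimage of 39. The inverse of x ↦ x^7 on (ℤ_{41})^× is x ↦ x^23, because 7·23 = 161 = 4·40 + 1 ≡ 1 (mod 40) and x^{40} = 1 for x ≠ 0 (Fermat). So g⁻¹(39) = 39^23 mod 41.
Repeated squaring mod 41: 39^1 ≡ 39, 39^2 ≡ 39² = 1521 ≡ 4, 39^4 ≡ 4² = 16, 39^8 ≡ 16² = 256 ≡ 10, 39^16 ≡ 10² = 100 ≡ 18. Since 23 = 16 + 4 + 2 + 1, 39^23 ≡ 18·16·4·39: 18·16 = 288 ≡ 1, then 1·4 = 4, then 4·39 = 156 ≡ 33. So 39^23 ≡ 33 (mod 41).
Hence g⁻¹(39) = 33.

33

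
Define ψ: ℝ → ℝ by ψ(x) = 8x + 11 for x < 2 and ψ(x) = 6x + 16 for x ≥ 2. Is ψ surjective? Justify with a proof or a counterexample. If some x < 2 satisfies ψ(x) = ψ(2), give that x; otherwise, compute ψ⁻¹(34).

3

Both pieces are strictly increasing (slopes 8 and 6), so each is injective on its own interval.
The left piece maps (−∞, 2) onto (−∞, 27); the right piece maps [2, ∞) onto [28, ∞).
The union (−∞, 27) ∪ [28, ∞) omits the interval between 27 and 28; in particular 27 has no preimage. So ψ is not surjective.
Because the two images are disjoint, no x < 2 has ψ(x) = ψ(2), so we compute ψ⁻¹(34): 34 lies in [28, ∞), so solve 6x + 16 = 34: x = (34 − 16)/6 = 3.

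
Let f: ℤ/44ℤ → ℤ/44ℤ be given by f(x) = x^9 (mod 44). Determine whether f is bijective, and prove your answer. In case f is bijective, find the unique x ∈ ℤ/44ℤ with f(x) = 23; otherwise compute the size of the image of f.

33

f(0) = 0^9 = 0.
f(22): Repeated squaring mod 44: 22^1 ≡ 22, 22^2 ≡ 22² = 484 ≡ 0, 22^4 ≡ 0² = 0, 22^8 ≡ 0² = 0. Since 9 = 8 + 1, 22^9 ≡ 0·22: 0·22 = 0. So 22^9 ≡ 0 (mod 44).
So f(0) = f(22) = 0 while 0 ≠ 22, therefore f is not injective, hence not bijective.
Since f is not bijective, we determine |image(f)|. Computing x^9 mod 44 for each x (by repeated squaring, reducing mod 44 at every step), the values f(0), f(1), …, f(43) are: 0, 1, 28, 15, 36, 9, 24, 19, 40, 5, 32, 11, 12, 17, 4, 3, 20, 13, 8, 7, 16, 21, 0, 23, 28, 37, 36, 31, 24, 41, 40, 27, 32, 33, 12, 39, 4, 25, 20, 35, 8, 29, 16, 43.
The distinct values are {0, 1, 3, 4, 5, 7, 8, 9, 11, 12, 13, 15, 16, 17, 19, 20, 21, 23, 24, 25, 27, 28, 29, 31, 32, 33, 35, 36, 37, 39, 40, 41, 43}; there are 33 of them.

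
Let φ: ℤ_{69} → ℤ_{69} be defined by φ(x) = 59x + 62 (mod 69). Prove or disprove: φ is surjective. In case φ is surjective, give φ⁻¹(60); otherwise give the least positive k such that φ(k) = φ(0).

14

Since gcd(59, 69) = 1, 59 is invertible modulo 69. Euclid's algorithm: 69 = 1·59 + 10, 59 = 5·10 + 9, 10 = 1·9 + 1; back-substituting gives 1 = 62·59 − 53·69, so 59⁻¹ ≡ 62 (mod 69).
For any y ∈ ℤ_{69}, x = 62(y − 62) mod 69 satisfies φ(x) = 59·62(y − 62) + 62 ≡ y (since 59·62 ≡ 1 mod 69). So every y has a preimage.
Therefore φ is surjective.
Since φ is surjective, we find φ⁻¹(60): we need 59x ≡ 60 − 62 ≡ 67 (mod 69). Using 59⁻¹ = 62: x ≡ 62·67 = 4154 = 60·69 + 14, so x = 14.
Check: φ(14) = 59·14 + 62 = 888 = 12·69 + 60 ≡ 60 (mod 69).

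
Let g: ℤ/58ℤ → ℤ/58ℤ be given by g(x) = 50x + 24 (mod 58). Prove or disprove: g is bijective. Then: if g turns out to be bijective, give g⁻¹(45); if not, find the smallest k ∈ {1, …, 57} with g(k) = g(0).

We have gcd(50, 58) = 2 > 1. Taking u = 0 and v = 29: g(0) = 24 and g(29) = 50·29 + 24 = 1474 ≡ 24 (mod 58).
So g(0) = g(29) while 0 ≠ 29, thus g is not injective, hence not bijective.
Since g is not bijective, we find the least positive k with g(k) = g(0): this means 50k ≡ 0 (mod 58), i.e. 58 ∣ 50k. Since gcd(50, 58) = 2, dividing through by 2 this holds exactly when 29 ∣ 25k, and as gcd(25, 29) = 1, exactly when 29 ∣ k.
The smallest positive such k is 29.

29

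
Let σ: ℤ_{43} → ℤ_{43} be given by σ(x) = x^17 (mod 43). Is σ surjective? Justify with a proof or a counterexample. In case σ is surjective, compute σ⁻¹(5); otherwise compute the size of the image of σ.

29

Since 43 is prime, the nonzero elements of ℤ_{43} form a cyclic group of order 42.
As gcd(17, 42) = 1, raising to the 17th power is a bijection on this group: if a^17 ≡ b^17 then (ab^{−1})^17 = 1, and the only element of order dividing gcd(17, 42) = 1 is 1, so a = b.
With σ(0) = 0 this makes σ injective on all of ℤ_{43}, hence bijective (finite equal-size domain and codomain). In particular σ is surjective.
Since σ is surjective, we find the preimage of 5. The inverse of x ↦ x^17 on (ℤ_{43})^× is x ↦ x^5, because 17·5 = 85 = 2·42 + 1 ≡ 1 (mod 42) and x^{42} = 1 for x ≠ 0 (Fermat). So σ⁻¹(5) = 5^5 mod 43.
Repeated squaring mod 43: 5^1 ≡ 5, 5^2 ≡ 5² = 25, 5^4 ≡ 25² = 625 ≡ 23. Since 5 = 4 + 1, 5^5 ≡ 23·5: 23·5 = 115 ≡ 29. So 5^5 ≡ 29 (mod 43).
Hence σ⁻¹(5) = 29.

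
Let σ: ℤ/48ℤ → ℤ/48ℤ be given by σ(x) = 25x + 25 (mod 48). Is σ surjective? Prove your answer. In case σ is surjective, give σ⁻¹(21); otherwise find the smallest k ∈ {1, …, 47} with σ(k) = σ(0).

44

By definition, σ is surjective if every y in the codomain equals σ(x) for some x in the domain.
Since gcd(25, 48) = 1, 25 is invertible modulo 48. Euclid's algorithm: 48 = 1·25 + 23, 25 = 1·23 + 2, 23 = 11·2 + 1; back-substituting gives 1 = 25·25 − 13·48, so 25⁻¹ ≡ 25 (mod 48).
Then y ↦ 25(y − 25) is a two-sided inverse to σ, so every y ∈ ℤ/48ℤ has a preimage.
Therefore σ is surjective.
Since σ is surjective, we find σ⁻¹(21): we need 25x ≡ 21 − 25 ≡ 44 (mod 48). Using 25⁻¹ = 25: x ≡ 25·44 = 1100 = 22·48 + 44, so x = 44.
Check: σ(44) = 25·44 + 25 = 1125 = 23·48 + 21 ≡ 21 (mod 48).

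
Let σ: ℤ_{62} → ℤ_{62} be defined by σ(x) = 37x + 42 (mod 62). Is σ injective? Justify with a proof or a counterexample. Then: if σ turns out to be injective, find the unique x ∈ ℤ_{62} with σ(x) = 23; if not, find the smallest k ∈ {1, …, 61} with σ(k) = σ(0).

33

Recall: injectivity means: for all x_1, x_2 in the domain, σ(x_1) = σ(x_2) implies x_1 = x_2.
If σ(x_1) = σ(x_2), then 37x_1 ≡ 37x_2 (mod 62). Because gcd(37, 62) = 1, we may cancel 37 to get x_1 ≡ x_2 (mod 62).
So σ is injective.
We now compute 37⁻¹ mod 62 explicitly. Euclid's algorithm: 62 = 1·37 + 25, 37 = 1·25 + 12, 25 = 2·12 + 1; back-substituting gives 1 = 57·37 − 34·62, so 37⁻¹ ≡ 57 (mod 62).
Since σ is injective, we compute σ⁻¹(23): solve 37x + 42 ≡ 23 (mod 62), i.e. 37x ≡ 43 (mod 62).
Multiplying by 37⁻¹ = 57 gives x ≡ 57·43 = 2451 = 39·62 + 33 ≡ 33 (mod 62).
Check: σ(33) = 37·33 + 42 = 1263 = 20·62 + 23 ≡ 23 (mod 62).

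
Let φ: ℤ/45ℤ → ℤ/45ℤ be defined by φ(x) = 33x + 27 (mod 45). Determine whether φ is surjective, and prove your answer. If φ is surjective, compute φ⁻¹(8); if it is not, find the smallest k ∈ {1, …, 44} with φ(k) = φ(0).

15

Since gcd(33, 45) = 3, we have 33x ≡ 0 (mod 3) for all x, so φ(x) ≡ 0 (mod 3).
But 1 ≢ 0 (mod 3), so 1 ∈ ℤ/45ℤ has no preimage. Hence φ is not surjective.
Since φ is not surjective, we find the least positive k with φ(k) = φ(0): this means 33k ≡ 0 (mod 45), i.e. 45 ∣ 33k. Since gcd(33, 45) = 3, dividing through by 3 this holds exactly when 15 ∣ 11k, and as gcd(11, 15) = 1, exactly when 15 ∣ k.
The smallest positive such k is 15.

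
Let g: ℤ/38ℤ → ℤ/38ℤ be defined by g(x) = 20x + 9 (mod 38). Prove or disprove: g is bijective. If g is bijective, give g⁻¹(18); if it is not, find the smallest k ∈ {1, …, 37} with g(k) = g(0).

19

We have gcd(20, 38) = 2 > 1. Taking a = 0 and b = 19: g(0) = 9 and g(19) = 20·19 + 9 = 389 ≡ 9 (mod 38).
So g(0) = g(19) while 0 ≠ 19, therefore g is not injective, hence not bijective.
Since g is not bijective, we find the least positive k with g(k) = g(0): this means 20k ≡ 0 (mod 38), i.e. 38 ∣ 20k. Since gcd(20, 38) = 2, dividing through by 2 this holds exactly when 19 ∣ 10k, and as gcd(10, 19) = 1, exactly when 19 ∣ k.
The smallest positive such k is 19.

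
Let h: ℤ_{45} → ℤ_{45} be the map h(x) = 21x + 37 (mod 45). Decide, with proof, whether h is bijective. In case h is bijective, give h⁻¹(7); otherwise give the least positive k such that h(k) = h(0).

15

We have gcd(21, 45) = 3 > 1. Taking u = 0 and v = 15: h(0) = 37 and h(15) = 21·15 + 37 = 352 ≡ 37 (mod 45).
So h(0) = h(15) while 0 ≠ 15, so h is not injective, hence not bijective.
Since h is not bijective, we find the least positive k with h(k) = h(0): this means 21k ≡ 0 (mod 45), i.e. 45 ∣ 21k. Since gcd(21, 45) = 3, dividing through by 3 this holds exactly when 15 ∣ 7k, and as gcd(7, 15) = 1, exactly when 15 ∣ k.
The smallest positive such k is 15.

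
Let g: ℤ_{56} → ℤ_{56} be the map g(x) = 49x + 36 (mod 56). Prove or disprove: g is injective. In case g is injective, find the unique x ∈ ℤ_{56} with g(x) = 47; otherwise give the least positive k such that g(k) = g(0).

8

We have gcd(49, 56) = 7 > 1. Taking x_1 = 0 and x_2 = 8: g(0) = 36 and g(8) = 49·8 + 36 = 428 ≡ 36 (mod 56).
So g(0) = g(8) while 0 ≠ 8, hence g is not injective.
Since g is not injective, we find the least positive k with g(k) = g(0): this means 49k ≡ 0 (mod 56), i.e. 56 ∣ 49k. Since gcd(49, 56) = 7, dividing through by 7 this holds exactly when 8 ∣ 7k, and as gcd(7, 8) = 1, exactly when 8 ∣ k.
The smallest positive such k is 8.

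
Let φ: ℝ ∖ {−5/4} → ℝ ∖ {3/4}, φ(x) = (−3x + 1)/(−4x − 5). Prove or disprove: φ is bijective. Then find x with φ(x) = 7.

-36/25

Suppose φ(a) = φ(b). Cross-multiplying: (−3a + 1)(−4b − 5) = (−3b + 1)(−4a − 5).
Expanding both sides and cancelling the symmetric terms leaves 19·(a − b) = 0. Since 19 ≠ 0, a = b. Therefore φ is injective.
For any y ≠ 3/4, solving y(−4x − 5) = −3x + 1 for x gives a well-defined x ≠ −5/4. So φ is surjective.
Hence φ is bijective.
Solving φ(x) = 7: cross-multiplying gives −3x + 1 = 7(−4x − 5), which rearranges to 25x = −36, so x = −36/25.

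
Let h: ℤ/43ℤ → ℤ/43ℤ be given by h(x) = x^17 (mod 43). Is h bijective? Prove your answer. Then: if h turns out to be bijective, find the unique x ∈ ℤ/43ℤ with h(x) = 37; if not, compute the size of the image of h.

Since 43 is prime, the nonzero elements of ℤ/43ℤ form a cyclic group of order 42.
As gcd(17, 42) = 1, raising to the 17th power is a bijection on this group: if a^17 ≡ b^17 then (ab^{−1})^17 = 1, and the only element of order dividing gcd(17, 42) = 1 is 1, so a = b.
With h(0) = 0 this makes h injective on all of ℤ/43ℤ, hence bijective (finite equal-size domain and codomain). In particular h is bijective.
Since h is bijective, we find the preimage of 37. The inverse of x ↦ x^17 on (ℤ/43ℤ)^× is x ↦ x^5, because 17·5 = 85 = 2·42 + 1 ≡ 1 (mod 42) and x^{42} = 1 for x ≠ 0 (Fermat). So h⁻¹(37) = 37^5 mod 43.
Repeated squaring mod 43: 37^1 ≡ 37, 37^2 ≡ 37² = 1369 ≡ 36, 37^4 ≡ 36² = 1296 ≡ 6. Since 5 = 4 + 1, 37^5 ≡ 6·37: 6·37 = 222 ≡ 7. So 37^5 ≡ 7 (mod 43).
Hence h⁻¹(37) = 7.

7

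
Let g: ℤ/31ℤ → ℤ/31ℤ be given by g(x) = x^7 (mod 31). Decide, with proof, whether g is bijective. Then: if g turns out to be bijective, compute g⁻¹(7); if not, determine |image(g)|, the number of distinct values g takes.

Since 31 is prime, the nonzero elements of ℤ/31ℤ form a cyclic group of order 30.
As gcd(7, 30) = 1, raising to the 7th power is a bijection on this group: if u^7 ≡ v^7 then (uv^{−1})^7 = 1, and the only element of order dividing gcd(7, 30) = 1 is 1, so u = v.
With g(0) = 0 this makes g injective on all of ℤ/31ℤ, hence bijective (finite equal-size domain and codomain). In particular g is bijective.
Since g is bijective, we find the preimage of 7. The inverse of x ↦ x^7 on (ℤ/31ℤ)^× is x ↦ x^13, because 7·13 = 91 = 3·30 + 1 ≡ 1 (mod 30) and x^{30} = 1 for x ≠ 0 (Fermat). So g⁻¹(7) = 7^13 mod 31.
Repeated squaring mod 31: 7^1 ≡ 7, 7^2 ≡ 7² = 49 ≡ 18, 7^4 ≡ 18² = 324 ≡ 14, 7^8 ≡ 14² = 196 ≡ 10. Since 13 = 8 + 4 + 1, 7^13 ≡ 10·14·7: 10·14 = 140 ≡ 16, then 16·7 = 112 ≡ 19. So 7^13 ≡ 19 (mod 31).
Hence g⁻¹(7) = 19.

19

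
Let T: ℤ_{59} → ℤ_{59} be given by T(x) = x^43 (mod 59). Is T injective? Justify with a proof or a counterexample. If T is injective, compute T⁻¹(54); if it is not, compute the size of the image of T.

33

Since 59 is prime, the nonzero elements of ℤ_{59} form a cyclic group of order 58.
As gcd(43, 58) = 1, raising to the 43rd power is a bijection on this group: if u^43 ≡ v^43 then (uv^{−1})^43 = 1, and the only element of order dividing gcd(43, 58) = 1 is 1, so u = v.
With T(0) = 0 this makes T injective on all of ℤ_{59}, hence bijective (finite equal-size domain and codomain). In particular T is injective.
Since T is injective, we find the preimage of 54. The inverse of x ↦ x^43 on (ℤ_{59})^× is x ↦ x^27, because 43·27 = 1161 = 20·58 + 1 ≡ 1 (mod 58) and x^{58} = 1 for x ≠ 0 (Fermat). So T⁻¹(54) = 54^27 mod 59.
Repeated squaring mod 59: 54^1 ≡ 54, 54^2 ≡ 54² = 2916 ≡ 25, 54^4 ≡ 25² = 625 ≡ 35, 54^8 ≡ 35² = 1225 ≡ 45, 54^16 ≡ 45² = 2025 ≡ 19. Since 27 = 16 + 8 + 2 + 1, 54^27 ≡ 19·45·25·54: 19·45 = 855 ≡ 29, then 29·25 = 725 ≡ 17, then 17·54 = 918 ≡ 33. So 54^27 ≡ 33 (mod 59).
Hence T⁻¹(54) = 33.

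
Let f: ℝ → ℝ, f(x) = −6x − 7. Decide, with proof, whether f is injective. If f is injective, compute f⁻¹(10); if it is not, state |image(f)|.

Suppose f(u) = f(v). Then −6u − 7 = −6v − 7, thus −6u = −6v, so u = v.
Therefore f is injective.
Since f is injective, we compute f⁻¹(10) = (10 + 7)/(−6) = −17/6.

-17/6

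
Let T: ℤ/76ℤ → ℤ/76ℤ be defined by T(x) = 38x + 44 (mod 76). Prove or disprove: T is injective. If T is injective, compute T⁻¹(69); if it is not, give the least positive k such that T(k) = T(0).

Recall that injectivity means: for all u, v in the domain, T(u) = T(v) implies u = v.
We have gcd(38, 76) = 38 > 1. Taking u = 0 and v = 2: T(0) = 44 and T(2) = 38·2 + 44 = 120 ≡ 44 (mod 76).
So T(0) = T(2) while 0 ≠ 2, so T is not injective.
Since T is not injective, we find the least positive k with T(k) = T(0): this means 38k ≡ 0 (mod 76), i.e. 76 ∣ 38k. Since gcd(38, 76) = 38, dividing through by 38 this holds exactly when 2 ∣ k.
The smallest positive such k is 2.

2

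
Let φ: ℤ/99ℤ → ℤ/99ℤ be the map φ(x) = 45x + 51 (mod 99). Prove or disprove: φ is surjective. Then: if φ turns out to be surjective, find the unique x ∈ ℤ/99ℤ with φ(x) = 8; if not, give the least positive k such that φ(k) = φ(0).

Since gcd(45, 99) = 9, we have 45x ≡ 0 (mod 9) for all x, so φ(x) ≡ 6 (mod 9).
But 0 ≢ 6 (mod 9), so 0 ∈ ℤ/99ℤ has no preimage. So φ is not surjective.
Since φ is not surjective, we find the least positive k with φ(k) = φ(0): this means 45k ≡ 0 (mod 99), i.e. 99 ∣ 45k. Since gcd(45, 99) = 9, dividing through by 9 this holds exactly when 11 ∣ 5k, and as gcd(5, 11) = 1, exactly when 11 ∣ k.
The smallest positive such k is 11.

11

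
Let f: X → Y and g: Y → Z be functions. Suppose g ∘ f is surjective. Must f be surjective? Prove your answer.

not surjective

No. Take X = {1}, Y = {1, 2, 3, 4}, Z = {1}, f(a) = 1 for every a ∈ X, and g(b) = 1 for every b ∈ Y.
Then g ∘ f is surjective onto {1}, but 4 ∈ Y has no preimage under f, so f is not surjective.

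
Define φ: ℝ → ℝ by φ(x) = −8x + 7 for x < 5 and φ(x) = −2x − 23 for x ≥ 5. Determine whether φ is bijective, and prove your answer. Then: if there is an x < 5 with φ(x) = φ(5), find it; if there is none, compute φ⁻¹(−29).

9/2

Both pieces are strictly decreasing (slopes −8 and −2), so each is injective on its own interval.
The left piece maps (−∞, 5) onto (−33, ∞); the right piece maps [5, ∞) onto (−∞, −33].
Since −33 = −33, the images partition ℝ: φ is injective and surjective, hence bijective.
Because the two images are disjoint, no x < 5 has φ(x) = φ(5), so we compute φ⁻¹(−29): −29 lies in (−33, ∞), so solve −8x + 7 = −29: x = (−29 − 7)/(−8) = 9/2.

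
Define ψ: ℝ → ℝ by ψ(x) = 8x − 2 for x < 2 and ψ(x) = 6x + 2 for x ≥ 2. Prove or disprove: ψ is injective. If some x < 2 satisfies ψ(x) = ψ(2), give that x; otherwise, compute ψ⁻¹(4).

3/4

Both pieces are strictly increasing (slopes 8 and 6), so each is injective on its own interval.
The left piece maps (−∞, 2) onto (−∞, 14); the right piece maps [2, ∞) onto [14, ∞).
These images are disjoint, so no value is attained by both pieces. Hence ψ is injective.
Because the two images are disjoint, no x < 2 has ψ(x) = ψ(2), so we compute ψ⁻¹(4): 4 lies in (−∞, 14), so solve 8x − 2 = 4: x = (4 + 2)/8 = 3/4.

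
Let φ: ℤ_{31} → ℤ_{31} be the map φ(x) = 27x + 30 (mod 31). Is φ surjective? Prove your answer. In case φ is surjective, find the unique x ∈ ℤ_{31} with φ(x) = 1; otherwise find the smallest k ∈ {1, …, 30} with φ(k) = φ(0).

Since gcd(27, 31) = 1, 27 is invertible modulo 31. Euclid's algorithm: 31 = 1·27 + 4, 27 = 6·4 + 3, 4 = 1·3 + 1; back-substituting gives 1 = 23·27 − 20·31, so 27⁻¹ ≡ 23 (mod 31).
Then y ↦ 23(y − 30) is a two-sided inverse to φ, so every y ∈ ℤ_{31} has a preimage.
Therefore φ is surjective.
Since φ is surjective, we compute φ⁻¹(1): solve 27x + 30 ≡ 1 (mod 31), i.e. 27x ≡ 2 (mod 31).
Multiplying by 27⁻¹ = 23 gives x ≡ 23·2 = 46 = 1·31 + 15 ≡ 15 (mod 31).
Check: φ(15) = 27·15 + 30 = 435 = 14·31 + 1 ≡ 1 (mod 31).

15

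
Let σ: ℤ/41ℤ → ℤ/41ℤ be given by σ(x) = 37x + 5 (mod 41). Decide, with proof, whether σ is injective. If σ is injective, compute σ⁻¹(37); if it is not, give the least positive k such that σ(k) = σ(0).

If σ(x_1) = σ(x_2), then 37x_1 ≡ 37x_2 (mod 41). Because gcd(37, 41) = 1, we may cancel 37 to get x_1 ≡ x_2 (mod 41).
Thus σ is injective.
We now compute 37⁻¹ mod 41 explicitly. Euclid's algorithm: 41 = 1·37 + 4, 37 = 9·4 + 1; back-substituting gives 1 = 10·37 − 9·41, so 37⁻¹ ≡ 10 (mod 41).
Since σ is injective, we compute σ⁻¹(37): solve 37x + 5 ≡ 37 (mod 41), i.e. 37x ≡ 32 (mod 41).
Multiplying by 37⁻¹ = 10 gives x ≡ 10·32 = 320 = 7·41 + 33 ≡ 33 (mod 41).
Check: σ(33) = 37·33 + 5 = 1226 = 29·41 + 37 ≡ 37 (mod 41).

33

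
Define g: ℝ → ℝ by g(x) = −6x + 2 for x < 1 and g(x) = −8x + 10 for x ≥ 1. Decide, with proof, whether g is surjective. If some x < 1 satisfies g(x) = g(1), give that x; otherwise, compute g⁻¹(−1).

Both pieces are strictly decreasing (slopes −6 and −8), so each is injective on its own interval.
The left piece maps (−∞, 1) onto (−4, ∞); the right piece maps [1, ∞) onto (−∞, 2].
The union (−4, ∞) ∪ (−∞, 2] covers ℝ, so g is surjective.
For the follow-up: the images overlap, so an x < 1 with g(x) = g(1) exists. g(1) = 2; solving −6x + 2 = 2 for x < 1 gives x = (2 − 2)/(−6) = 0.

0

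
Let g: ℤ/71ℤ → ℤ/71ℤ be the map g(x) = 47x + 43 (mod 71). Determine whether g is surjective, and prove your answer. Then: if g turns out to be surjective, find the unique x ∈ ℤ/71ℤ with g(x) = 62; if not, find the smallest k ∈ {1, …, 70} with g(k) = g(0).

14

Since gcd(47, 71) = 1, 47 is invertible modulo 71. Euclid's algorithm: 71 = 1·47 + 24, 47 = 1·24 + 23, 24 = 1·23 + 1; back-substituting gives 1 = 68·47 − 45·71, so 47⁻¹ ≡ 68 (mod 71).
For any y ∈ ℤ/71ℤ, x = 68(y − 43) mod 71 satisfies g(x) = 47·68(y − 43) + 43 ≡ y (since 47·68 ≡ 1 mod 71). So every y has a preimage.
So g is surjective.
Since g is surjective, we find g⁻¹(62): we need 47x ≡ 62 − 43 ≡ 19 (mod 71). Using 47⁻¹ = 68: x ≡ 68·19 = 1292 = 18·71 + 14, so x = 14.
Check: g(14) = 47·14 + 43 = 701 = 9·71 + 62 ≡ 62 (mod 71).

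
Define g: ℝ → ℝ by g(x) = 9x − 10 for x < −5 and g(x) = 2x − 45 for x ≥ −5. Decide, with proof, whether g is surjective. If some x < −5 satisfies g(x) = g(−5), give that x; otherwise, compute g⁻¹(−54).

-9/2

Both pieces are strictly increasing (slopes 9 and 2), so each is injective on its own interval.
The left piece maps (−∞, −5) onto (−∞, −55); the right piece maps [−5, ∞) onto [−55, ∞).
These images together cover ℝ, so g is surjective.
Because the two images are disjoint, no x < −5 has g(x) = g(−5), so we compute g⁻¹(−54): −54 lies in [−55, ∞), so solve 2x − 45 = −54: x = (−54 + 45)/2 = −9/2.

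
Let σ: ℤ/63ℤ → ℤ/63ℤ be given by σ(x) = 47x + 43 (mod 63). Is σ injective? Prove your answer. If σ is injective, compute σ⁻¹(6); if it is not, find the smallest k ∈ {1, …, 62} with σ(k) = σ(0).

If σ(x_1) = σ(x_2), then 47x_1 ≡ 47x_2 (mod 63). Because gcd(47, 63) = 1, we may cancel 47 to get x_1 ≡ x_2 (mod 63).
Hence σ is injective.
We now compute 47⁻¹ mod 63 explicitly. Euclid's algorithm: 63 = 1·47 + 16, 47 = 2·16 + 15, 16 = 1·15 + 1; back-substituting gives 1 = 59·47 − 44·63, so 47⁻¹ ≡ 59 (mod 63).
Since σ is injective, we compute σ⁻¹(6): solve 47x + 43 ≡ 6 (mod 63), i.e. 47x ≡ 26 (mod 63).
Multiplying by 47⁻¹ = 59 gives x ≡ 59·26 = 1534 = 24·63 + 22 ≡ 22 (mod 63).
Check: σ(22) = 47·22 + 43 = 1077 = 17·63 + 6 ≡ 6 (mod 63).

22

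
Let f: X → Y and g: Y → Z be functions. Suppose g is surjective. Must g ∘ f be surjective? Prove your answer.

not surjective

No. Take X = {0}, Y = Z = {0, 1}, f(0) = 0, and g = identity (surjective).
Then (g ∘ f)(0) = 0, and 1 ∈ Z has no preimage under g ∘ f, so g ∘ f is not surjective.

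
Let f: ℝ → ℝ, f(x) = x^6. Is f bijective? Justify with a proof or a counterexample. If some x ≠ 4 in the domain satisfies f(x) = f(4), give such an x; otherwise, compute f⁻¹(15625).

f(4) = 4096 = (−4)^6 = f(−4) (since 6 is even), with 4 ≠ −4. So f is not injective, hence not bijective.
For the follow-up, such an x exists: taking x = −4 ∈ ℝ gives f(−4) = 4096 = f(4) with −4 ≠ 4.

-4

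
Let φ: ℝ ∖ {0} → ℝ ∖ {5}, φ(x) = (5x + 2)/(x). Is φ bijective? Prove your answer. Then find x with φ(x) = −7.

Suppose φ(a) = φ(b). Cross-multiplying: (5a + 2)(b) = (5b + 2)(a).
Expanding both sides and cancelling the symmetric terms leaves −2·(a − b) = 0. Since −2 ≠ 0, a = b. So φ is injective.
For any y ≠ 5, solving y(x) = 5x + 2 for x gives a well-defined x ≠ 0. So φ is surjective.
Hence φ is bijective.
Solving φ(x) = −7: cross-multiplying gives 5x + 2 = −7(x), which rearranges to 12x = −2, so x = −1/6.

-1/6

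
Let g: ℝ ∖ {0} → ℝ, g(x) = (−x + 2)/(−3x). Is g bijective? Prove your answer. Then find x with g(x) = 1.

-1

If g(x) = 1/3, cross-multiplying gives −3(−x + 2) = −1(−3x), which simplifies to −6 = 0 — false.  So 1/3 has no preimage and g is not surjective.
Therefore g is not bijective.
Solving g(x) = 1: cross-multiplying gives −x + 2 = 1(−3x), which rearranges to 2x = −2, so x = −1.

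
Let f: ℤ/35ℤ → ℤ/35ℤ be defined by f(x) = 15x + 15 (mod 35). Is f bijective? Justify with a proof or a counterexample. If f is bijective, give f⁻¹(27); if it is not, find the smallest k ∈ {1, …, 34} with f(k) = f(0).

7

Recall: f is injective if f(u) = f(v) implies u = v.
We have gcd(15, 35) = 5 > 1. Taking u = 0 and v = 7: f(0) = 15 and f(7) = 15·7 + 15 = 120 ≡ 15 (mod 35).
So f(0) = f(7) while 0 ≠ 7, therefore f is not injective, hence not bijective.
Since f is not bijective, we find the least positive k with f(k) = f(0): this means 15k ≡ 0 (mod 35), i.e. 35 ∣ 15k. Since gcd(15, 35) = 5, dividing through by 5 this holds exactly when 7 ∣ 3k, and as gcd(3, 7) = 1, exactly when 7 ∣ k.
The smallest positive such k is 7.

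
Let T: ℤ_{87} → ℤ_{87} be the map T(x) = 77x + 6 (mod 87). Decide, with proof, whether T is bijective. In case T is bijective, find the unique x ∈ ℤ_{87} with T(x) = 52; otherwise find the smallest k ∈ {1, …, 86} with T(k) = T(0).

65

If T(a) = T(b), then 77a ≡ 77b (mod 87). Because gcd(77, 87) = 1, we may cancel 77 to get a ≡ b (mod 87).
We now compute 77⁻¹ mod 87 explicitly. Euclid's algorithm: 87 = 1·77 + 10, 77 = 7·10 + 7, 10 = 1·7 + 3, 7 = 2·3 + 1; back-substituting gives 1 = 26·77 − 23·87, so 77⁻¹ ≡ 26 (mod 87).
Then y ↦ 26(y − 6) is a two-sided inverse to T, so every y ∈ ℤ_{87} has a preimage.
So T is bijective.
Since T is bijective, we find T⁻¹(52): we need 77x ≡ 52 − 6 ≡ 46 (mod 87). Using 77⁻¹ = 26: x ≡ 26·46 = 1196 = 13·87 + 65, so x = 65.
Check: T(65) = 77·65 + 6 = 5011 = 57·87 + 52 ≡ 52 (mod 87).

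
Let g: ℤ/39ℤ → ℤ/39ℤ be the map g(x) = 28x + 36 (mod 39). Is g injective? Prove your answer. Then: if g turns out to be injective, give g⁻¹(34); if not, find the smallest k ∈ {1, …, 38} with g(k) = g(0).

25

By definition, injectivity means: for all s, t in the domain, g(s) = g(t) implies s = t.
If g(s) = g(t), then 28s ≡ 28t (mod 39). Because gcd(28, 39) = 1, we may cancel 28 to get s ≡ t (mod 39).
Hence g is injective.
We now compute 28⁻¹ mod 39 explicitly. Euclid's algorithm: 39 = 1·28 + 11, 28 = 2·11 + 6, 11 = 1·6 + 5, 6 = 1·5 + 1; back-substituting gives 1 = 7·28 − 5·39, so 28⁻¹ ≡ 7 (mod 39).
Since g is injective, we compute g⁻¹(34): solve 28x + 36 ≡ 34 (mod 39), i.e. 28x ≡ 37 (mod 39).
Multiplying by 28⁻¹ = 7 gives x ≡ 7·37 = 259 = 6·39 + 25 ≡ 25 (mod 39).
Check: g(25) = 28·25 + 36 = 736 = 18·39 + 34 ≡ 34 (mod 39).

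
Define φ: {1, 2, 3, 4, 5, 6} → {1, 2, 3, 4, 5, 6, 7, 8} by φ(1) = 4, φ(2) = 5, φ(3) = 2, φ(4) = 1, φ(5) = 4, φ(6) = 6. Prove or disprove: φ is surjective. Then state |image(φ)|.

5

No element maps to 3, so φ is not surjective.
The image of φ is {1, 2, 4, 5, 6}, which has 5 elements.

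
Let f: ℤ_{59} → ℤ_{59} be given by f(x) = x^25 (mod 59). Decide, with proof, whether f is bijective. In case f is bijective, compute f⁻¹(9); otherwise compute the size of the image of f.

Since 59 is prime, the nonzero elements of ℤ_{59} form a cyclic group of order 58.
As gcd(25, 58) = 1, raising to the 25th power is a bijection on this group: if s^25 ≡ t^25 then (st^{−1})^25 = 1, and the only element of order dividing gcd(25, 58) = 1 is 1, so s = t.
With f(0) = 0 this makes f injective on all of ℤ_{59}, hence bijective (finite equal-size domain and codomain). In particular f is bijective.
Since f is bijective, we find the preimage of 9. The inverse of x ↦ x^25 on (ℤ_{59})^× is x ↦ x^7, because 25·7 = 175 = 3·58 + 1 ≡ 1 (mod 58) and x^{58} = 1 for x ≠ 0 (Fermat). So f⁻¹(9) = 9^7 mod 59.
Repeated squaring mod 59: 9^1 ≡ 9, 9^2 ≡ 9² = 81 ≡ 22, 9^4 ≡ 22² = 484 ≡ 12. Since 7 = 4 + 2 + 1, 9^7 ≡ 12·22·9: 12·22 = 264 ≡ 28, then 28·9 = 252 ≡ 16. So 9^7 ≡ 16 (mod 59).
Hence f⁻¹(9) = 16.

16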